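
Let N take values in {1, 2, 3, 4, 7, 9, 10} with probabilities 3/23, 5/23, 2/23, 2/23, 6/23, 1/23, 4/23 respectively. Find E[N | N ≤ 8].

23/6

P(N ≤ 8) = 18/23.
Σ over the event: 1·3/23 + 2·5/23 + 3·2/23 + 4·2/23 + 7·6/23 = 3.
E[N | N ≤ 8] = (3) / (18/23) = 23/6.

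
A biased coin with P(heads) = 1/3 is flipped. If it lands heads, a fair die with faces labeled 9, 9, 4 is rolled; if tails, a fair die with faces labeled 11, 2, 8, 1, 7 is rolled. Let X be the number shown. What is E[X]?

284/45

E[X | heads] = (9+9+4)/3 = 22/3.
E[X | tails] = (11+2+8+1+7)/5 = 29/5.
By the law of total expectation,
E[X] = (1/3)·(22/3) + (2/3)·(29/5) = 284/45.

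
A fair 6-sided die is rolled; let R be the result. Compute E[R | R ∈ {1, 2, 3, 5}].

11/4

P(R ∈ {1, 2, 3, 5}) = 2/3.
Σ over the event: 1·1/6 + 2·1/6 + 3·1/6 + 5·1/6 = 11/6.
E[R | R ∈ {1, 2, 3, 5}] = (11/6) / (2/3) = 11/4.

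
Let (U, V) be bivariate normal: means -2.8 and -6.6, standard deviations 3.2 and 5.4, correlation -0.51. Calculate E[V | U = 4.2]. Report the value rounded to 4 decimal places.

For a bivariate normal, E[V | U=x] = μ_V + ρ·(σ_V/σ_U)·(x − μ_U).
E[V | U=4.2] = -6.6 + (-0.51)·(5.4/3.2)·(4.2 − (-2.8)) = -6.6 + (-0.860625)·(7) = -12.6244.

-12.6244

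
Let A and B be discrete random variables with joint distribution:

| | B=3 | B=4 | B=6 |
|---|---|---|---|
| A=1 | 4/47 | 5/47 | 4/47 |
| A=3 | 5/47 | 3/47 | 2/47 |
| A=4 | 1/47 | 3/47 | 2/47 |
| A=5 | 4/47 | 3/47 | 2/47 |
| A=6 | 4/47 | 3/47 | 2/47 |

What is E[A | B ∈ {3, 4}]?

P(B ∈ {3, 4}) = 35/47.
Summing A·P(A=x,B=y) over the conditioning event gives 126/47.
E[A | B ∈ {3, 4}] = (126/47) / (35/47) = 18/5.

18/5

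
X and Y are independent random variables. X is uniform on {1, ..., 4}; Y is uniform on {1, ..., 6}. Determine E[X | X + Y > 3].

P(X + Y > 3) = 7/8.
Summing X·P(x,y) over outcomes with X + Y > 3 gives 7/3.
E[X | X + Y > 3] = (7/3) / (7/8) = 8/3.

8/3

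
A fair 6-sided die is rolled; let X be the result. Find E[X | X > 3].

5

Given X > 3, X is equally likely to be any of {4, 5, 6}.
E[X | X > 3] = (4 + 5 + 6) / 3 = 5.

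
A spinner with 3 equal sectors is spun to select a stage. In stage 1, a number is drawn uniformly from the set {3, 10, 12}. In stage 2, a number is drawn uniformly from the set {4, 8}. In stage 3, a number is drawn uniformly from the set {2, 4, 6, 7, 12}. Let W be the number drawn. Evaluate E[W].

308/45

E[W | stage 1] = (3+10+12)/3 = 25/3.
E[W | stage 2] = (4+8)/2 = 6.
E[W | stage 3] = (2+4+6+7+12)/5 = 31/5.
E[W] = (1/3)·(25/3) + (1/3)·(6) + (1/3)·(31/5) = 308/45.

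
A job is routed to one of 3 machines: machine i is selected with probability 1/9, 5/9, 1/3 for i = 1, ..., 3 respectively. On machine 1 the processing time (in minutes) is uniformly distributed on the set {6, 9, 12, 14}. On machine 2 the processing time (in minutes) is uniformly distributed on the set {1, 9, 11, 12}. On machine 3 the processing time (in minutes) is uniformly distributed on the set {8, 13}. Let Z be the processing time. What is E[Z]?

83/9

E[Z | machine 1] = (6+9+12+14)/4 = 41/4.
E[Z | machine 2] = (1+9+11+12)/4 = 33/4.
E[Z | machine 3] = (8+13)/2 = 21/2.
E[Z] = (1/9)·(41/4) + (5/9)·(33/4) + (1/3)·(21/2) = 83/9.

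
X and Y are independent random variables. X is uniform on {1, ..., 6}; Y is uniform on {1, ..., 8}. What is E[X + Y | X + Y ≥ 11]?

12

P(X + Y ≥ 11) = 5/24.
Summing (X+Y)·P(x,y) over outcomes with X + Y ≥ 11 gives 5/2.
E[X + Y | X + Y ≥ 11] = (5/2) / (5/24) = 12.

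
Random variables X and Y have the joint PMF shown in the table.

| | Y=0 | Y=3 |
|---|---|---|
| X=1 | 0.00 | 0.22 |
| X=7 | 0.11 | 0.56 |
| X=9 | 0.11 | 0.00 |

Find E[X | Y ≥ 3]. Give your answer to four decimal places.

P(Y ≥ 3) = 0.78.
Σ X·P over the event = 1·(0.22) + 7·(0.56) = 4.14.
E[X | Y ≥ 3] = (4.14) / (0.78) = 5.3077.

5.3077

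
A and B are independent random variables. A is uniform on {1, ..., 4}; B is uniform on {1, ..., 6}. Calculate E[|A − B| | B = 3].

1

Outcomes with B = 3: (1,3), (2,3), (3,3), (4,3), each with probability 1/24.
E[|A − B| | B = 3] = (2 + 1 + 0 + 1) / 4 = 1.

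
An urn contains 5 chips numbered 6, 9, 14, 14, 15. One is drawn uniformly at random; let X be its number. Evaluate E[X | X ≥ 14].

P(X ≥ 14) = 3/5.
Σ over the event: 14·2/5 + 15·1/5 = 43/5.
E[X | X ≥ 14] = (43/5) / (3/5) = 43/3.

43/3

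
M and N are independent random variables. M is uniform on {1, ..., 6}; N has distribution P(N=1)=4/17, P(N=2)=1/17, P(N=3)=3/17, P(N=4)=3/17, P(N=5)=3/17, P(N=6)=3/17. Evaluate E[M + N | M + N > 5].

607/74

P(M + N > 5) = 37/51.
Summing (M+N)·P(x,y) over outcomes with M + N > 5 gives 607/102.
E[M + N | M + N > 5] = (607/102) / (37/51) = 607/74.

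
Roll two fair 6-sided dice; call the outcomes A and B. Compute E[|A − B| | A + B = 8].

12/5

Outcomes with A + B = 8: (2,6), (3,5), (4,4), (5,3), (6,2), each with probability 1/36.
E[|A − B| | A + B = 8] = (4 + 2 + 0 + 2 + 4) / 5 = 12/5.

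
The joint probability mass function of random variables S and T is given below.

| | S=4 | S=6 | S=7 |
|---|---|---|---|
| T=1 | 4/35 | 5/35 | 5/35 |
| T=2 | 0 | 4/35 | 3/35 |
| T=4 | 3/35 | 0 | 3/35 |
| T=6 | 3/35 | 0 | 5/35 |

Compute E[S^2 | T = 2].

291/7

P(T = 2) = 1/5.
Σ S^2·P over the event = 36·(4/35) + 49·(3/35) = 291/35.
E[S^2 | T = 2] = (291/35) / (1/5) = 291/7.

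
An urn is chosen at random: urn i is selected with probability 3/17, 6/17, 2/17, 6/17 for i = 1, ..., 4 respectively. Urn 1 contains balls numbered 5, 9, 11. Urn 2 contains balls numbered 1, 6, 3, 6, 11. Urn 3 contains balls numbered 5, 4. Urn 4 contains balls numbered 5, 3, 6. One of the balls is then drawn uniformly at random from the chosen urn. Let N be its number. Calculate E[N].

472/85

E[N | urn 1] = (5+9+11)/3 = 25/3.
E[N | urn 2] = (1+6+3+6+11)/5 = 27/5.
E[N | urn 3] = (5+4)/2 = 9/2.
E[N | urn 4] = (5+3+6)/3 = 14/3.
E[N] = (3/17)·(25/3) + (6/17)·(27/5) + (2/17)·(9/2) + (6/17)·(14/3) = 472/85.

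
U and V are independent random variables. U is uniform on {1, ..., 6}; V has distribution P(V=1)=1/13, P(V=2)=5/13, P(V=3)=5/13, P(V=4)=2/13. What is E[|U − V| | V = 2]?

P(V = 2) = 5/13.
Summing |U−V|·P(x,y) over outcomes with V = 2 gives 55/78.
E[|U − V| | V = 2] = (55/78) / (5/13) = 11/6.

11/6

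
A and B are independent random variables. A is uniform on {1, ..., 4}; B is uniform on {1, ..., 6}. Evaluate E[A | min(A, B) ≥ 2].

3

P(min(A, B) ≥ 2) = 5/8.
Summing A·P(x,y) over outcomes with min(A, B) ≥ 2 gives 15/8.
E[A | min(A, B) ≥ 2] = (15/8) / (5/8) = 3.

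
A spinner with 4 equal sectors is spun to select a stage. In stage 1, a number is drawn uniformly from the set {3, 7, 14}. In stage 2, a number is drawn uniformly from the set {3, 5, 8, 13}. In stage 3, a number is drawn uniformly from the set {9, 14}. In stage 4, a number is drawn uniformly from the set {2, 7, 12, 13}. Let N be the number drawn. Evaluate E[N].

141/16

E[N | stage 1] = (3+7+14)/3 = 8.
E[N | stage 2] = (3+5+8+13)/4 = 29/4.
E[N | stage 3] = (9+14)/2 = 23/2.
E[N | stage 4] = (2+7+12+13)/4 = 17/2.
By the law of total expectation,
E[N] = (1/4)·(8) + (1/4)·(29/4) + (1/4)·(23/2) + (1/4)·(17/2) = 141/16.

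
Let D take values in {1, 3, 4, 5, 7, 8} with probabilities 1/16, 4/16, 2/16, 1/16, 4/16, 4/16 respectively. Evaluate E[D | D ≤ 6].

P(D ≤ 6) = 1/2.
Σ over the event: 1·1/16 + 3·1/4 + 4·1/8 + 5·1/16 = 13/8.
E[D | D ≤ 6] = (13/8) / (1/2) = 13/4.

13/4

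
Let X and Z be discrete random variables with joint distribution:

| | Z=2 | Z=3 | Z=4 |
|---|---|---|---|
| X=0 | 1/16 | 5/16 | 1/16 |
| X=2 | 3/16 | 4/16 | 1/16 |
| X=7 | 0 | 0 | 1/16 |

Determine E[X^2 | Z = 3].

16/9

P(Z = 3) = 9/16.
Σ X^2·P over the event = 0·(5/16) + 4·(4/16) = 1.
E[X^2 | Z = 3] = (1) / (9/16) = 16/9.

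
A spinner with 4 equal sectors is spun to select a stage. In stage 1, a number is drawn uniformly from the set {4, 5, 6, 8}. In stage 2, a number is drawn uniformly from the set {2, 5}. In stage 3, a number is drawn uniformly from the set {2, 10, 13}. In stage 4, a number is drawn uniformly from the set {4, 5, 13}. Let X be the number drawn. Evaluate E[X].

E[X | stage 1] = (4+5+6+8)/4 = 23/4.
E[X | stage 2] = (2+5)/2 = 7/2.
E[X | stage 3] = (2+10+13)/3 = 25/3.
E[X | stage 4] = (4+5+13)/3 = 22/3.
By the law of total expectation,
E[X] = (1/4)·(23/4) + (1/4)·(7/2) + (1/4)·(25/3) + (1/4)·(22/3) = 299/48.

299/48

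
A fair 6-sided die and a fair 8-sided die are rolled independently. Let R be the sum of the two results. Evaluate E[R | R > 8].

P(R > 8) = 7/16.
Σ over the event: 9·1/8 + 10·5/48 + 11·1/12 + 12·1/16 + 13·1/24 + 14·1/48 = 14/3.
E[R | R > 8] = (14/3) / (7/16) = 32/3.

32/3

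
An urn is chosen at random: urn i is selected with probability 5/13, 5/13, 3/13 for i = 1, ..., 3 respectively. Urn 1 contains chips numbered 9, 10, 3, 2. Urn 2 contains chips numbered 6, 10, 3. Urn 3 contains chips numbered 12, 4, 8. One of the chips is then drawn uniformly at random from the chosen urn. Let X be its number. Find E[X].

257/39

E[X | urn 1] = (9+10+3+2)/4 = 6.
E[X | urn 2] = (6+10+3)/3 = 19/3.
E[X | urn 3] = (12+4+8)/3 = 8.
E[X] = (5/13)·(6) + (5/13)·(19/3) + (3/13)·(8) = 257/39.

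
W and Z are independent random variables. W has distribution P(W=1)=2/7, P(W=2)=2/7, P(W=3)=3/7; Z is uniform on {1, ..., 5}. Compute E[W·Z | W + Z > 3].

215/29

P(W + Z > 3) = 29/35.
Summing WZ·P(x,y) over outcomes with W + Z > 3 gives 43/7.
E[W·Z | W + Z > 3] = (43/7) / (29/35) = 215/29.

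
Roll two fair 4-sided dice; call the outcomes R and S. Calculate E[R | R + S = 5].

Outcomes with R + S = 5: (1,4), (2,3), (3,2), (4,1), each with probability 1/16.
E[R | R + S = 5] = (1 + 2 + 3 + 4) / 4 = 5/2.

5/2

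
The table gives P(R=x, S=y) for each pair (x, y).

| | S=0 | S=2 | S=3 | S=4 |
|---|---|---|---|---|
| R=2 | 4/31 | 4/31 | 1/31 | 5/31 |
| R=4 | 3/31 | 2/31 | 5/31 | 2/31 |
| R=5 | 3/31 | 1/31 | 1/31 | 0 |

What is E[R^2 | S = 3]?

P(S = 3) = 7/31.
Σ R^2·P over the event = 4·(1/31) + 16·(5/31) + 25·(1/31) = 109/31.
E[R^2 | S = 3] = (109/31) / (7/31) = 109/7.

109/7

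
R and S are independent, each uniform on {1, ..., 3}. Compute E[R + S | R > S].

P(R > S) = 1/3.
Summing (R+S)·P(x,y) over outcomes with R > S gives 4/3.
E[R + S | R > S] = (4/3) / (1/3) = 4.

4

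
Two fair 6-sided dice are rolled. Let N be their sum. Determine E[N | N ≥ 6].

P(N ≥ 6) = 13/18.
Σ over the event: 6·5/36 + 7·1/6 + 8·5/36 + 9·1/9 + 10·1/12 + 11·1/18 + 12·1/36 = 53/9.
E[N | N ≥ 6] = (53/9) / (13/18) = 106/13.

106/13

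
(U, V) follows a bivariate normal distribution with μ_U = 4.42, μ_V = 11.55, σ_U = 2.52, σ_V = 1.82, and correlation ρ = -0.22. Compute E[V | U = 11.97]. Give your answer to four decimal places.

10.3504

For a bivariate normal, E[V | U=x] = μ_V + ρ·(σ_V/σ_U)·(x − μ_U).
E[V | U=11.97] = 11.55 + (-0.22)·(1.82/2.52)·(11.97 − (4.42)) = 11.55 + (-0.15889)·(7.55) = 10.3504.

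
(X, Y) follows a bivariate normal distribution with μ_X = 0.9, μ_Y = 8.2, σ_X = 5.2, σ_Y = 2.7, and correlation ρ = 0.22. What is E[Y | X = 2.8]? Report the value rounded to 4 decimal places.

The regression of Y on X has slope ρ·σ_Y/σ_X and passes through (μ_X, μ_Y).
E[Y | X=2.8] = 8.2 + (0.22)·(2.7/5.2)·(2.8 − (0.9)) = 8.2 + (0.11423)·(1.9) = 8.4170.

8.4170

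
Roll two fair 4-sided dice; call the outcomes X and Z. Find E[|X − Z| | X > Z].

5/3

P(X > Z) = 3/8.
Summing |X−Z|·P(x,y) over outcomes with X > Z gives 5/8.
E[|X − Z| | X > Z] = (5/8) / (3/8) = 5/3.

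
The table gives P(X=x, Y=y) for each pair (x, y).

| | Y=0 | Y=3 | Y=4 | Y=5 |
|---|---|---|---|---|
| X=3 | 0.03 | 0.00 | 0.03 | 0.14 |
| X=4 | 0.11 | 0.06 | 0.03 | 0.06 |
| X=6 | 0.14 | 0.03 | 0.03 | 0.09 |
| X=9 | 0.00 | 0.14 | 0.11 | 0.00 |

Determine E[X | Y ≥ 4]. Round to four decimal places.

5.2653

P(Y ≥ 4) = 0.49.
Σ X·P over the event = 3·(0.03) + 3·(0.14) + 4·(0.03) + 4·(0.06) + 6·(0.03) + 6·(0.09) + 9·(0.11) = 2.58.
E[X | Y ≥ 4] = (2.58) / (0.49) = 5.2653.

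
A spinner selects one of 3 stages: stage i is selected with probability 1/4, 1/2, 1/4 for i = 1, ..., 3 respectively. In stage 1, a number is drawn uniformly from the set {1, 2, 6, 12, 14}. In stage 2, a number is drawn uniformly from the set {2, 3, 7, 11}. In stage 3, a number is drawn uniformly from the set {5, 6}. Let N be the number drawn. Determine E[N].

E[N | stage 1] = (1+2+6+12+14)/5 = 7.
E[N | stage 2] = (2+3+7+11)/4 = 23/4.
E[N | stage 3] = (5+6)/2 = 11/2.
By the law of total expectation,
E[N] = (1/4)·(7) + (1/2)·(23/4) + (1/4)·(11/2) = 6.

6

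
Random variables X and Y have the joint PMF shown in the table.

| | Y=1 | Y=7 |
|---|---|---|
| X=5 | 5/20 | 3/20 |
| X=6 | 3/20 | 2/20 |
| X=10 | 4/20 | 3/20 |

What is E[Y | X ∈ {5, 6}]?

P(X ∈ {5, 6}) = 13/20.
Σ Y·P over the event = 1·(5/20) + 7·(3/20) + 1·(3/20) + 7·(2/20) = 43/20.
E[Y | X ∈ {5, 6}] = (43/20) / (13/20) = 43/13.

43/13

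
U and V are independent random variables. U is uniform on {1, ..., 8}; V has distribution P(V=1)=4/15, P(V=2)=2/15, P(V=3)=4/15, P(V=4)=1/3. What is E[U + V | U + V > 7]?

P(U + V > 7) = 11/24.
Summing (U+V)·P(x,y) over outcomes with U + V > 7 gives 131/30.
E[U + V | U + V > 7] = (131/30) / (11/24) = 524/55.

524/55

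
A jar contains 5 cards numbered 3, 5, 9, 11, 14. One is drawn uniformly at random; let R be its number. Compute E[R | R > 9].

25/2

P(R > 9) = 2/5.
Σ over the event: 11·1/5 + 14·1/5 = 5.
E[R | R > 9] = (5) / (2/5) = 25/2.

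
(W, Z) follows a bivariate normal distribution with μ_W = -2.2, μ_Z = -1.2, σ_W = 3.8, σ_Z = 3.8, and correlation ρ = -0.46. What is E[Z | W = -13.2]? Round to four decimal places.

3.8600

The regression of Z on W has slope ρ·σ_Z/σ_W and passes through (μ_W, μ_Z).
E[Z | W=-13.2] = -1.2 + (-0.46)·(3.8/3.8)·(-13.2 − (-2.2)) = -1.2 + (-0.46)·(-11) = 3.8600.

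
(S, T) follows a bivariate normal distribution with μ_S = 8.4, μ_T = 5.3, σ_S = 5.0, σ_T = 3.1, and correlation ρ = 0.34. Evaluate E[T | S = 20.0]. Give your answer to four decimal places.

7.7453

The regression of T on S has slope ρ·σ_T/σ_S and passes through (μ_S, μ_T).
E[T | S=20.0] = 5.3 + (0.34)·(3.1/5.0)·(20.0 − (8.4)) = 5.3 + (0.2108)·(11.6) = 7.7453.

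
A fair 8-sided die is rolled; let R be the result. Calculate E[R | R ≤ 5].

Given R ≤ 5, R is equally likely to be any of {1, 2, 3, 4, 5}.
E[R | R ≤ 5] = (1 + 2 + 3 + 4 + 5) / 5 = 3.

3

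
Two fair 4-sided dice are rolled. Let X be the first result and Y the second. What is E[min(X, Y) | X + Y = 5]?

3/2

Outcomes with X + Y = 5: (1,4), (2,3), (3,2), (4,1), each with probability 1/16.
E[min(X, Y) | X + Y = 5] = (1 + 2 + 2 + 1) / 4 = 3/2.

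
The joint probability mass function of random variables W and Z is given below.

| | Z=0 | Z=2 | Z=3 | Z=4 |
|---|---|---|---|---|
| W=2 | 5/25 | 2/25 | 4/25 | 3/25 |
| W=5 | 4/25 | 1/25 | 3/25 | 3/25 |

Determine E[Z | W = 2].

2

P(W = 2) = 14/25.
Σ Z·P over the event = 0·(5/25) + 2·(2/25) + 3·(4/25) + 4·(3/25) = 28/25.
E[Z | W = 2] = (28/25) / (14/25) = 2.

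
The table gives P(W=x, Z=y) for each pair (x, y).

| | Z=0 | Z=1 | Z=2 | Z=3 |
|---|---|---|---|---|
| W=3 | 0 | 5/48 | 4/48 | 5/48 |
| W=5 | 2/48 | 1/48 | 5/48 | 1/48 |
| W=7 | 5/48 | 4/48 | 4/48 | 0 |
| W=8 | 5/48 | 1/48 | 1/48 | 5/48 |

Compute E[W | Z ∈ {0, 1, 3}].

P(Z ∈ {0, 1, 3}) = 17/24.
Summing W·P(W=x,Z=y) over the conditioning event gives 67/16.
E[W | Z ∈ {0, 1, 3}] = (67/16) / (17/24) = 201/34.

201/34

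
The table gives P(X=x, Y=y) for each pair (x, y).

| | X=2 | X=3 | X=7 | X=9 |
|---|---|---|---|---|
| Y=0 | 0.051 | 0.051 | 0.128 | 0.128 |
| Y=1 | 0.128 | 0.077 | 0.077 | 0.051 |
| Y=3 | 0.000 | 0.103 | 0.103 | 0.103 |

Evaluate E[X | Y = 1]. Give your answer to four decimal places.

P(Y = 1) = 0.333.
Σ X·P over the event = 2·(0.128) + 3·(0.077) + 7·(0.077) + 9·(0.051) = 1.485.
E[X | Y = 1] = (1.485) / (0.333) = 4.4595.

4.4595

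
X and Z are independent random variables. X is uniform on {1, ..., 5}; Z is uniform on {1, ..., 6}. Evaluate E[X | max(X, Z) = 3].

12/5

Outcomes with max(X, Z) = 3: (1,3), (2,3), (3,1), (3,2), (3,3), each with probability 1/30.
E[X | max(X, Z) = 3] = (1 + 2 + 3 + 3 + 3) / 5 = 12/5.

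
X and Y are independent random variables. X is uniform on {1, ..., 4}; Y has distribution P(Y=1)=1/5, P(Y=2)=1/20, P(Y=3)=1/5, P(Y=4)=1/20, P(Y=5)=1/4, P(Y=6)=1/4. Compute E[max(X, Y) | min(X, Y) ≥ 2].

113/24

P(min(X, Y) ≥ 2) = 3/5.
Summing max(X,Y)·P(x,y) over outcomes with min(X, Y) ≥ 2 gives 113/40.
E[max(X, Y) | min(X, Y) ≥ 2] = (113/40) / (3/5) = 113/24.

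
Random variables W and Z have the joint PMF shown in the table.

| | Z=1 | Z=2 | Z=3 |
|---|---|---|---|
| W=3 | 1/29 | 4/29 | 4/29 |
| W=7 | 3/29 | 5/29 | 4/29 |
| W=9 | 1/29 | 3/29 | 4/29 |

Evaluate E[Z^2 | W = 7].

59/12

P(W = 7) = 12/29.
Σ Z^2·P over the event = 1·(3/29) + 4·(5/29) + 9·(4/29) = 59/29.
E[Z^2 | W = 7] = (59/29) / (12/29) = 59/12.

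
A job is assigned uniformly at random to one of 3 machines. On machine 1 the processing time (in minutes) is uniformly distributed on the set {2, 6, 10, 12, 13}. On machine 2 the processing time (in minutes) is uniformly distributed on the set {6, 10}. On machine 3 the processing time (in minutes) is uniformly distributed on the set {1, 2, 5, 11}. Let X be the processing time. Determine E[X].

427/60

E[X | machine 1] = (2+6+10+12+13)/5 = 43/5.
E[X | machine 2] = (6+10)/2 = 8.
E[X | machine 3] = (1+2+5+11)/4 = 19/4.
By the law of total expectation,
E[X] = (1/3)·(43/5) + (1/3)·(8) + (1/3)·(19/4) = 427/60.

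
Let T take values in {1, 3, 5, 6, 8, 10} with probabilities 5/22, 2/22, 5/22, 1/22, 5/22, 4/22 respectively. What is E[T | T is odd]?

P(T is odd) = 6/11.
Σ over the event: 1·5/22 + 3·1/11 + 5·5/22 = 18/11.
E[T | T is odd] = (18/11) / (6/11) = 3.

3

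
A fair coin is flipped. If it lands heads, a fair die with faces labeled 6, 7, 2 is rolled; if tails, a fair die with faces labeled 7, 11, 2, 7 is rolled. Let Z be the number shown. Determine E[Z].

E[Z | heads] = (6+7+2)/3 = 5.
E[Z | tails] = (7+11+2+7)/4 = 27/4.
By the law of total expectation,
E[Z] = (1/2)·(5) + (1/2)·(27/4) = 47/8.

47/8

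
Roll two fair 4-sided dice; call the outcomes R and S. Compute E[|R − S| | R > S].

Outcomes with R > S: (2,1), (3,1), (3,2), (4,1), (4,2), (4,3), each with probability 1/16.
E[|R − S| | R > S] = (1 + 2 + 1 + 3 + 2 + 1) / 6 = 5/3.

5/3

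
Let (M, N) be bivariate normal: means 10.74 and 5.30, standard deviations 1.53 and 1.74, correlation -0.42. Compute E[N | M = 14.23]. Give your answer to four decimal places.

3.6330

E[N | M=x] = μ_N + ρ(σ_N/σ_M)(x − μ_M) for jointly normal variables.
E[N | M=14.23] = 5.30 + (-0.42)·(1.74/1.53)·(14.23 − (10.74)) = 5.30 + (-0.47765)·(3.49) = 3.6330.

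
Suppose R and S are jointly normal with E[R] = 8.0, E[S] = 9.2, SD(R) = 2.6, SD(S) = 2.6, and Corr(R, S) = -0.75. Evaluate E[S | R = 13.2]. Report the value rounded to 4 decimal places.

5.3000

For a bivariate normal, E[S | R=x] = μ_S + ρ·(σ_S/σ_R)·(x − μ_R).
E[S | R=13.2] = 9.2 + (-0.75)·(2.6/2.6)·(13.2 − (8.0)) = 9.2 + (-0.75)·(5.2) = 5.3000.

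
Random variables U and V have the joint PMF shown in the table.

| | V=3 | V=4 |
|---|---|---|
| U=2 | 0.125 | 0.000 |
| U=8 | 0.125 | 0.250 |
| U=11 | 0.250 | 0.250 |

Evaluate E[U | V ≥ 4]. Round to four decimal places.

9.5000

P(V ≥ 4) = 0.500.
Summing U·P(U=x,V=y) over the conditioning event gives 4.750.
E[U | V ≥ 4] = (4.750) / (0.500) = 9.5000.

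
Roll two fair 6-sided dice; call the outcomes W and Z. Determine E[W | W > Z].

P(W > Z) = 5/12.
Summing W·P(x,y) over outcomes with W > Z gives 35/18.
E[W | W > Z] = (35/18) / (5/12) = 14/3.

14/3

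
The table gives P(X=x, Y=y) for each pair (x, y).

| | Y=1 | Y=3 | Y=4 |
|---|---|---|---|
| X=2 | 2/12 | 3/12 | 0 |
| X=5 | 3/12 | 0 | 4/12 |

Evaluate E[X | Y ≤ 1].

P(Y ≤ 1) = 5/12.
Σ X·P over the event = 2·(2/12) + 5·(3/12) = 19/12.
E[X | Y ≤ 1] = (19/12) / (5/12) = 19/5.

19/5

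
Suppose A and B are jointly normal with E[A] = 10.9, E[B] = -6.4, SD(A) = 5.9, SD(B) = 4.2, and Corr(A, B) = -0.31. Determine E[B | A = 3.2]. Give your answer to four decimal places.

The regression of B on A has slope ρ·σ_B/σ_A and passes through (μ_A, μ_B).
E[B | A=3.2] = -6.4 + (-0.31)·(4.2/5.9)·(3.2 − (10.9)) = -6.4 + (-0.22068)·(-7.7) = -4.7008.

-4.7008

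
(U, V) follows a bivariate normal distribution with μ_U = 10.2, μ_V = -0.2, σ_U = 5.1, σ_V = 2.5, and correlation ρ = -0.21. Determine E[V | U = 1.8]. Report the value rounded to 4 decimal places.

For a bivariate normal, E[V | U=x] = μ_V + ρ·(σ_V/σ_U)·(x − μ_U).
E[V | U=1.8] = -0.2 + (-0.21)·(2.5/5.1)·(1.8 − (10.2)) = -0.2 + (-0.10294)·(-8.4) = 0.6647.

0.6647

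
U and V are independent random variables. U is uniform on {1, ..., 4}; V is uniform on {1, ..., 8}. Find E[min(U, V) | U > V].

5/3

Outcomes with U > V: (2,1), (3,1), (3,2), (4,1), (4,2), (4,3), each with probability 1/32.
E[min(U, V) | U > V] = (1 + 1 + 2 + 1 + 2 + 3) / 6 = 5/3.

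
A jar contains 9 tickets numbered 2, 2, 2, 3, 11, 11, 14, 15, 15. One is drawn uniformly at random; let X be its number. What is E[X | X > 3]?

66/5

P(X > 3) = 5/9.
Σ over the event: 11·2/9 + 14·1/9 + 15·2/9 = 22/3.
E[X | X > 3] = (22/3) / (5/9) = 66/5.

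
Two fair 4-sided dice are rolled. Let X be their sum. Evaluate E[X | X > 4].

6

P(X > 4) = 5/8.
Σ over the event: 5·1/4 + 6·3/16 + 7·1/8 + 8·1/16 = 15/4.
E[X | X > 4] = (15/4) / (5/8) = 6.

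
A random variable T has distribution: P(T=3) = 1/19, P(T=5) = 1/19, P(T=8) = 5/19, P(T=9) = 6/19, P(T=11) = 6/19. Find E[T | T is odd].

64/7

P(T is odd) = 14/19.
Σ over the event: 3·1/19 + 5·1/19 + 9·6/19 + 11·6/19 = 128/19.
E[T | T is odd] = (128/19) / (14/19) = 64/7.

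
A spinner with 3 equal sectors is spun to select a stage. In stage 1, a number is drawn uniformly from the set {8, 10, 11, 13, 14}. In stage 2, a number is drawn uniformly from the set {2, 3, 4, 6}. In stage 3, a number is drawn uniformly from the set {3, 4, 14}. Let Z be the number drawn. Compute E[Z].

E[Z | stage 1] = (8+10+11+13+14)/5 = 56/5.
E[Z | stage 2] = (2+3+4+6)/4 = 15/4.
E[Z | stage 3] = (3+4+14)/3 = 7.
By the law of total expectation,
E[Z] = (1/3)·(56/5) + (1/3)·(15/4) + (1/3)·(7) = 439/60.

439/60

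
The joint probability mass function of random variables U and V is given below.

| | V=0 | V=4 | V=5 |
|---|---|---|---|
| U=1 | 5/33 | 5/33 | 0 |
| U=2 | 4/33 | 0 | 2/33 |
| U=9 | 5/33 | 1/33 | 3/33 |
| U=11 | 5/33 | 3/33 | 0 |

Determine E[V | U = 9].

P(U = 9) = 3/11.
Summing V·P(U=x,V=y) over the conditioning event gives 19/33.
E[V | U = 9] = (19/33) / (3/11) = 19/9.

19/9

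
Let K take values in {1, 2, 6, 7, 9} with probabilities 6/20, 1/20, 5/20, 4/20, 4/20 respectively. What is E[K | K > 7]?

P(K > 7) = 1/5.
Σ over the event: 9·1/5 = 9/5.
E[K | K > 7] = (9/5) / (1/5) = 9.

9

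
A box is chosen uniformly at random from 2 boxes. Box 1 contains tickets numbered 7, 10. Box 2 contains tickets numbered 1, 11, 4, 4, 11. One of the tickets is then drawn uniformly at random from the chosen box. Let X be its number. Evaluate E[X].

E[X | box 1] = (7+10)/2 = 17/2.
E[X | box 2] = (1+11+4+4+11)/5 = 31/5.
By the law of total expectation,
E[X] = (1/2)·(17/2) + (1/2)·(31/5) = 147/20.

147/20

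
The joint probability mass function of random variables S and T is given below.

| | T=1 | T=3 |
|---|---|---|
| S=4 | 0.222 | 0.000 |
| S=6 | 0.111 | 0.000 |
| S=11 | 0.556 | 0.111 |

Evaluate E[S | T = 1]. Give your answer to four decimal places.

P(T = 1) = 0.889.
Σ S·P over the event = 4·(0.222) + 6·(0.111) + 11·(0.556) = 7.670.
E[S | T = 1] = (7.670) / (0.889) = 8.6277.

8.6277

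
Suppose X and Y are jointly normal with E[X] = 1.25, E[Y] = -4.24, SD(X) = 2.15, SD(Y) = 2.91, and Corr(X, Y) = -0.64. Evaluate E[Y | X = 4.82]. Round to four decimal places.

For a bivariate normal, E[Y | X=x] = μ_Y + ρ·(σ_Y/σ_X)·(x − μ_X).
E[Y | X=4.82] = -4.24 + (-0.64)·(2.91/2.15)·(4.82 − (1.25)) = -4.24 + (-0.866233)·(3.57) = -7.3325.

-7.3325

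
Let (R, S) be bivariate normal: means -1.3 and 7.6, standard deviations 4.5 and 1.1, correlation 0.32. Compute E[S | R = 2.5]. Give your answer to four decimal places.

7.8972

E[S | R=x] = μ_S + ρ(σ_S/σ_R)(x − μ_R) for jointly normal variables.
E[S | R=2.5] = 7.6 + (0.32)·(1.1/4.5)·(2.5 − (-1.3)) = 7.6 + (0.078222)·(3.8) = 7.8972.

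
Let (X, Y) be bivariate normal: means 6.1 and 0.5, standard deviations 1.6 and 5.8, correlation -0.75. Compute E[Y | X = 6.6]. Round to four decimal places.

-0.8594

The regression of Y on X has slope ρ·σ_Y/σ_X and passes through (μ_X, μ_Y).
E[Y | X=6.6] = 0.5 + (-0.75)·(5.8/1.6)·(6.6 − (6.1)) = 0.5 + (-2.7188)·(0.5) = -0.8594.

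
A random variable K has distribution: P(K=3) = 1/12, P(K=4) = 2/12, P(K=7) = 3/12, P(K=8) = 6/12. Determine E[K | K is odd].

P(K is odd) = 1/3.
Σ over the event: 3·1/12 + 7·1/4 = 2.
E[K | K is odd] = (2) / (1/3) = 6.

6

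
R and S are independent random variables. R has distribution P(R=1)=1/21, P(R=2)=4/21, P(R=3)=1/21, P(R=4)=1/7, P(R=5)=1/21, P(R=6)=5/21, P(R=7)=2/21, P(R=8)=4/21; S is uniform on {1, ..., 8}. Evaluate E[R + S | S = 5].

P(S = 5) = 1/8.
Summing (R+S)·P(x,y) over outcomes with S = 5 gives 5/4.
E[R + S | S = 5] = (5/4) / (1/8) = 10.

10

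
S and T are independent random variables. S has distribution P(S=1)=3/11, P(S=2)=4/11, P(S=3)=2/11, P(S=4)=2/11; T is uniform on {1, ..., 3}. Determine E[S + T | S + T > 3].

114/23

P(S + T > 3) = 23/33.
Summing (S+T)·P(x,y) over outcomes with S + T > 3 gives 38/11.
E[S + T | S + T > 3] = (38/11) / (23/33) = 114/23.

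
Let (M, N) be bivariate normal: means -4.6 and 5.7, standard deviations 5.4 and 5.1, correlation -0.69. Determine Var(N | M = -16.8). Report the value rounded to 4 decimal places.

13.6266

Var(N | M=x) = (1 − ρ²)·σ_N².
Var(N | M=-16.8) = (5.1)²·(1 − (-0.69)²) = 26.01·0.5239 = 13.6266.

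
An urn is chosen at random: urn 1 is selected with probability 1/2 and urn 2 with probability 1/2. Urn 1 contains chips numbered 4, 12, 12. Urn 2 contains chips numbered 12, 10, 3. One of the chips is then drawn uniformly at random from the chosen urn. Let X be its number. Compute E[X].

53/6

E[X | urn 1] = (4+12+12)/3 = 28/3.
E[X | urn 2] = (12+10+3)/3 = 25/3.
By the law of total expectation,
E[X] = (1/2)·(28/3) + (1/2)·(25/3) = 53/6.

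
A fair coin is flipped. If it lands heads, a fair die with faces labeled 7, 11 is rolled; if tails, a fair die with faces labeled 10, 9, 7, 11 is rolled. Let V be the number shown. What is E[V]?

73/8

E[V | heads] = (7+11)/2 = 9.
E[V | tails] = (10+9+7+11)/4 = 37/4.
E[V] = (1/2)·(9) + (1/2)·(37/4) = 73/8.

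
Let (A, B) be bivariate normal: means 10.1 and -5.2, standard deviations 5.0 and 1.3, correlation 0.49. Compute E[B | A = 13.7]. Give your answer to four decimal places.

For a bivariate normal, E[B | A=x] = μ_B + ρ·(σ_B/σ_A)·(x − μ_A).
E[B | A=13.7] = -5.2 + (0.49)·(1.3/5.0)·(13.7 − (10.1)) = -5.2 + (0.1274)·(3.6) = -4.7414.

-4.7414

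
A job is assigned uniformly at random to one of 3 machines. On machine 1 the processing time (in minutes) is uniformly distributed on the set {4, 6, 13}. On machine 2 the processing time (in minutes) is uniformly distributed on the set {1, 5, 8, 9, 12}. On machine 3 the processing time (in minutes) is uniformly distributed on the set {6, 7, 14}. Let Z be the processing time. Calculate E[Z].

E[Z | machine 1] = (4+6+13)/3 = 23/3.
E[Z | machine 2] = (1+5+8+9+12)/5 = 7.
E[Z | machine 3] = (6+7+14)/3 = 9.
E[Z] = (1/3)·(23/3) + (1/3)·(7) + (1/3)·(9) = 71/9.

71/9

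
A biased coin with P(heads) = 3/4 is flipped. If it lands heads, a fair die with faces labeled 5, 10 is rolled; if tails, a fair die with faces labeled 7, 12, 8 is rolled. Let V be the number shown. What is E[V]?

63/8

E[V | heads] = (5+10)/2 = 15/2.
E[V | tails] = (7+12+8)/3 = 9.
By the law of total expectation,
E[V] = (3/4)·(15/2) + (1/4)·(9) = 63/8.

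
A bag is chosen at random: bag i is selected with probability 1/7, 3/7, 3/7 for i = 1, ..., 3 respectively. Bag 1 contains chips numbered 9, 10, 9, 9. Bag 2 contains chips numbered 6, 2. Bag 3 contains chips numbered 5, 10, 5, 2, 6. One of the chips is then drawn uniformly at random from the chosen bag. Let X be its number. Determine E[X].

E[X | bag 1] = (9+10+9+9)/4 = 37/4.
E[X | bag 2] = (6+2)/2 = 4.
E[X | bag 3] = (5+10+5+2+6)/5 = 28/5.
E[X] = (1/7)·(37/4) + (3/7)·(4) + (3/7)·(28/5) = 761/140.

761/140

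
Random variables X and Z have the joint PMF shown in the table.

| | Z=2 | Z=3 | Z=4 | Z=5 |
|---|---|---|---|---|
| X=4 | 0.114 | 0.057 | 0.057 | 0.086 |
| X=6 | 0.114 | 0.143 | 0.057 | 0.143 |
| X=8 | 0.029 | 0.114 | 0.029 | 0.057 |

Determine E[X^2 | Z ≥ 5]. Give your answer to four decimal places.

35.5664

P(Z ≥ 5) = 0.286.
Σ X^2·P over the event = 16·(0.086) + 36·(0.143) + 64·(0.057) = 10.172.
E[X^2 | Z ≥ 5] = (10.172) / (0.286) = 35.5664.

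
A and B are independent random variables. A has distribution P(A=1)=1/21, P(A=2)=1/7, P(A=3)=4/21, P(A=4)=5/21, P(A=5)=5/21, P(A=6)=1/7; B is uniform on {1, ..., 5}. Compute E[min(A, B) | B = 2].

P(B = 2) = 1/5.
Summing min(A,B)·P(x,y) over outcomes with B = 2 gives 41/105.
E[min(A, B) | B = 2] = (41/105) / (1/5) = 41/21.

41/21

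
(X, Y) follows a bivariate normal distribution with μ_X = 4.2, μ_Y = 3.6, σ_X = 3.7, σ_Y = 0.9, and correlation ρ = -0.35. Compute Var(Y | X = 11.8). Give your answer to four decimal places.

0.7108

The conditional variance in a bivariate normal is σ_Y²(1 − ρ²), independent of x.
Var(Y | X=11.8) = (0.9)²·(1 − (-0.35)²) = 0.81·0.8775 = 0.7108.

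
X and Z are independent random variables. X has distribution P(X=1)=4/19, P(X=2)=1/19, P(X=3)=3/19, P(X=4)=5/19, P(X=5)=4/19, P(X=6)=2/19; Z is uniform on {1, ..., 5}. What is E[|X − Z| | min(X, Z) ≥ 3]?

43/42

P(min(X, Z) ≥ 3) = 42/95.
Summing |X−Z|·P(x,y) over outcomes with min(X, Z) ≥ 3 gives 43/95.
E[|X − Z| | min(X, Z) ≥ 3] = (43/95) / (42/95) = 43/42.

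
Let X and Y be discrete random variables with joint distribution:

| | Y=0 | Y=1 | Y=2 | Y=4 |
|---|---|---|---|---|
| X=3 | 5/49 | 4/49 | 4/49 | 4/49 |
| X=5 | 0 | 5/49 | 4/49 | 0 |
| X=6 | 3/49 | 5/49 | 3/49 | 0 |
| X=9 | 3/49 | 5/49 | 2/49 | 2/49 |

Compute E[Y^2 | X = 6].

P(X = 6) = 11/49.
Summing Y^2·P(X=x,Y=y) over the conditioning event gives 17/49.
E[Y^2 | X = 6] = (17/49) / (11/49) = 17/11.

17/11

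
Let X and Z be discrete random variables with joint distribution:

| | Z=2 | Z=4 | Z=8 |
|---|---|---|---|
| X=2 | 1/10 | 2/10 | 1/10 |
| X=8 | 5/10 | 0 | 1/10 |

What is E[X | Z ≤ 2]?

7

P(Z ≤ 2) = 3/5.
Summing X·P(X=x,Z=y) over the conditioning event gives 21/5.
E[X | Z ≤ 2] = (21/5) / (3/5) = 7.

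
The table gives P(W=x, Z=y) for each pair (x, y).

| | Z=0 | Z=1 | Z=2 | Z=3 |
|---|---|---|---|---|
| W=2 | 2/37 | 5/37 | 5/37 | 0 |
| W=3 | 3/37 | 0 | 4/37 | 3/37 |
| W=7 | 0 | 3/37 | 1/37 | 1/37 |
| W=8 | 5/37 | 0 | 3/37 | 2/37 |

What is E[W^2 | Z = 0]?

71/2

P(Z = 0) = 10/37.
Summing W^2·P(W=x,Z=y) over the conditioning event gives 355/37.
E[W^2 | Z = 0] = (355/37) / (10/37) = 71/2.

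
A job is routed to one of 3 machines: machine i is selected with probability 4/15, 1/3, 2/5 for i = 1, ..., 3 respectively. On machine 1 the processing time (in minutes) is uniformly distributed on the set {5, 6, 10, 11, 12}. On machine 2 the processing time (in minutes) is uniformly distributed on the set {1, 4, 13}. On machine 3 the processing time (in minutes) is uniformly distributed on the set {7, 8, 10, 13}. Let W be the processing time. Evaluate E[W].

611/75

E[W | machine 1] = (5+6+10+11+12)/5 = 44/5.
E[W | machine 2] = (1+4+13)/3 = 6.
E[W | machine 3] = (7+8+10+13)/4 = 19/2.
By the law of total expectation,
E[W] = (4/15)·(44/5) + (1/3)·(6) + (2/5)·(19/2) = 611/75.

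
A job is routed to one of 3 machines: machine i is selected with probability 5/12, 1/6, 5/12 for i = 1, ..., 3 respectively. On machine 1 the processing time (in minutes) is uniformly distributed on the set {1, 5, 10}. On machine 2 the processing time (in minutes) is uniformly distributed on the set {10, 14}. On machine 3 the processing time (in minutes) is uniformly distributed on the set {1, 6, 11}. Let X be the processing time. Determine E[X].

121/18

E[X | machine 1] = (1+5+10)/3 = 16/3.
E[X | machine 2] = (10+14)/2 = 12.
E[X | machine 3] = (1+6+11)/3 = 6.
By the law of total expectation,
E[X] = (5/12)·(16/3) + (1/6)·(12) + (5/12)·(6) = 121/18.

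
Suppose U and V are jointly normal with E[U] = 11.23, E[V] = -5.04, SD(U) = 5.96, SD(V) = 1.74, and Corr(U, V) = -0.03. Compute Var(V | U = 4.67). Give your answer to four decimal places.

3.0249

The conditional variance in a bivariate normal is σ_V²(1 − ρ²), independent of x.
Var(V | U=4.67) = (1.74)²·(1 − (-0.03)²) = 3.0276·0.9991 = 3.0249.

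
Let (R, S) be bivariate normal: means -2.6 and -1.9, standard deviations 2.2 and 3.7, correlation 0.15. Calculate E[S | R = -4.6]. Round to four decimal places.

-2.4045

For a bivariate normal, E[S | R=x] = μ_S + ρ·(σ_S/σ_R)·(x − μ_R).
E[S | R=-4.6] = -1.9 + (0.15)·(3.7/2.2)·(-4.6 − (-2.6)) = -1.9 + (0.25227)·(-2) = -2.4045.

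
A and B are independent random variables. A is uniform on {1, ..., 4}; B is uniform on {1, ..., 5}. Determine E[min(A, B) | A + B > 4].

33/14

P(A + B > 4) = 7/10.
Summing min(A,B)·P(x,y) over outcomes with A + B > 4 gives 33/20.
E[min(A, B) | A + B > 4] = (33/20) / (7/10) = 33/14.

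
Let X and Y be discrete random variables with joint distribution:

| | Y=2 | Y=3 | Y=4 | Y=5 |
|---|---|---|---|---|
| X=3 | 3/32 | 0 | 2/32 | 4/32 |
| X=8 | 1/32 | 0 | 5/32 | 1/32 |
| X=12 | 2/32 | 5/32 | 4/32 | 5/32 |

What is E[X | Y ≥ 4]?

P(Y ≥ 4) = 21/32.
Summing X·P(X=x,Y=y) over the conditioning event gives 87/16.
E[X | Y ≥ 4] = (87/16) / (21/32) = 58/7.

58/7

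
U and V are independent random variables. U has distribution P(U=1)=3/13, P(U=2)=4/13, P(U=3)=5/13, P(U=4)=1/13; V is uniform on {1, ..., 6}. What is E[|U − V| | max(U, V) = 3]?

P(max(U, V) = 3) = 11/39.
Summing |U−V|·P(x,y) over outcomes with max(U, V) = 3 gives 25/78.
E[|U − V| | max(U, V) = 3] = (25/78) / (11/39) = 25/22.

25/22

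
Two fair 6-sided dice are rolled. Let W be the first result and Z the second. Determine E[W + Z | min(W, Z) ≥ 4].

Outcomes with min(W, Z) ≥ 4: (4,4), (4,5), (4,6), (5,4), (5,5), (5,6), (6,4), (6,5), (6,6), each with probability 1/36.
E[W + Z | min(W, Z) ≥ 4] = (8 + 9 + 10 + 9 + 10 + 11 + 10 + 11 + 12) / 9 = 10.

10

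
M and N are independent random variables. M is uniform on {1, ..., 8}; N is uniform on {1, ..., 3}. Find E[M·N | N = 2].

9

Outcomes with N = 2: (1,2), (2,2), (3,2), (4,2), (5,2), (6,2), (7,2), (8,2), each with probability 1/24.
E[M·N | N = 2] = (2 + 4 + 6 + 8 + 10 + 12 + 14 + 16) / 8 = 9.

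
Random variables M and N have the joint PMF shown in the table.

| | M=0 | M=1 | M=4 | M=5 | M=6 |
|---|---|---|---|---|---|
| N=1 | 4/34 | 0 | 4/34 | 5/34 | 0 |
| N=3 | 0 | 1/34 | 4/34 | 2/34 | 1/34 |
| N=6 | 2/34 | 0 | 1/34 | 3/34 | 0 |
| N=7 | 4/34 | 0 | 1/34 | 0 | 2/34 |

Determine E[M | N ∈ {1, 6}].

P(N ∈ {1, 6}) = 19/34.
Σ M·P over the event = 0·(4/34) + 0·(2/34) + 4·(4/34) + 4·(1/34) + 5·(5/34) + 5·(3/34) = 30/17.
E[M | N ∈ {1, 6}] = (30/17) / (19/34) = 60/19.

60/19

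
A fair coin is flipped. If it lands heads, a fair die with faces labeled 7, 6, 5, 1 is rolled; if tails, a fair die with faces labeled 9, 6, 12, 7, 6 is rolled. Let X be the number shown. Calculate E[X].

E[X | heads] = (7+6+5+1)/4 = 19/4.
E[X | tails] = (9+6+12+7+6)/5 = 8.
By the law of total expectation,
E[X] = (1/2)·(19/4) + (1/2)·(8) = 51/8.

51/8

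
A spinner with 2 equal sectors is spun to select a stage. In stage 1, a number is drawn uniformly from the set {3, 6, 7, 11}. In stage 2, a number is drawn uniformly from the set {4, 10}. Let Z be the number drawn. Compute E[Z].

E[Z | stage 1] = (3+6+7+11)/4 = 27/4.
E[Z | stage 2] = (4+10)/2 = 7.
By the law of total expectation,
E[Z] = (1/2)·(27/4) + (1/2)·(7) = 55/8.

55/8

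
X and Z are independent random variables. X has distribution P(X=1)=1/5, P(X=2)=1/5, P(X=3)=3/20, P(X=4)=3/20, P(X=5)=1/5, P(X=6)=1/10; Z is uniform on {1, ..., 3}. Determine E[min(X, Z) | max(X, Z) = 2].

P(max(X, Z) = 2) = 1/5.
Summing min(X,Z)·P(x,y) over outcomes with max(X, Z) = 2 gives 4/15.
E[min(X, Z) | max(X, Z) = 2] = (4/15) / (1/5) = 4/3.

4/3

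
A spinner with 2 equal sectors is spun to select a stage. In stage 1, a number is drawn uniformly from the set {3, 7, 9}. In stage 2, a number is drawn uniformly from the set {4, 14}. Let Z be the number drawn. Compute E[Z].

23/3

E[Z | stage 1] = (3+7+9)/3 = 19/3.
E[Z | stage 2] = (4+14)/2 = 9.
E[Z] = (1/2)·(19/3) + (1/2)·(9) = 23/3.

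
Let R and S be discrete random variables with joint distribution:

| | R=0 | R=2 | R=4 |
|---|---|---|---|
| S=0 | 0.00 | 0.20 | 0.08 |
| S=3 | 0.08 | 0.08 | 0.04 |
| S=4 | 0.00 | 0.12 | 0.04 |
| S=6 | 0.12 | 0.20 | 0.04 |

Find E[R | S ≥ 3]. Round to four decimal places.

1.7778

P(S ≥ 3) = 0.72.
Σ R·P over the event = 0·(0.08) + 0·(0.12) + 2·(0.08) + 2·(0.12) + 2·(0.20) + 4·(0.04) + 4·(0.04) + 4·(0.04) = 1.28.
E[R | S ≥ 3] = (1.28) / (0.72) = 1.7778.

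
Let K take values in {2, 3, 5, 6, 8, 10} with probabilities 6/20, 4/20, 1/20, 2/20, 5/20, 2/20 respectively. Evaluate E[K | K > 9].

P(K > 9) = 1/10.
Σ over the event: 10·1/10 = 1.
E[K | K > 9] = (1) / (1/10) = 10.

10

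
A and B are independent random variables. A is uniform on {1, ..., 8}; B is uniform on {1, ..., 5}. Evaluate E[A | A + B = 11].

Outcomes with A + B = 11: (6,5), (7,4), (8,3), each with probability 1/40.
E[A | A + B = 11] = (6 + 7 + 8) / 3 = 7.

7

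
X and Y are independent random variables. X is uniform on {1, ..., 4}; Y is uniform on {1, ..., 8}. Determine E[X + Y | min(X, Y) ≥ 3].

P(min(X, Y) ≥ 3) = 3/8.
Summing (X+Y)·P(x,y) over outcomes with min(X, Y) ≥ 3 gives 27/8.
E[X + Y | min(X, Y) ≥ 3] = (27/8) / (3/8) = 9.

9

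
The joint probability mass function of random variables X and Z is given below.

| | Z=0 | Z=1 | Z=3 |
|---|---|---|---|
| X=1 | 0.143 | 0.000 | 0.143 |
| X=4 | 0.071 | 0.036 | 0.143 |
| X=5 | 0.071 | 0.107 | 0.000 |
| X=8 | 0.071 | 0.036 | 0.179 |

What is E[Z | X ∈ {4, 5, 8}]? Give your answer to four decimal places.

1.6036

P(X ∈ {4, 5, 8}) = 0.714.
Σ Z·P over the event = 0·(0.071) + 1·(0.036) + 3·(0.143) + 0·(0.071) + 1·(0.107) + 0·(0.071) + 1·(0.036) + 3·(0.179) = 1.145.
E[Z | X ∈ {4, 5, 8}] = (1.145) / (0.714) = 1.6036.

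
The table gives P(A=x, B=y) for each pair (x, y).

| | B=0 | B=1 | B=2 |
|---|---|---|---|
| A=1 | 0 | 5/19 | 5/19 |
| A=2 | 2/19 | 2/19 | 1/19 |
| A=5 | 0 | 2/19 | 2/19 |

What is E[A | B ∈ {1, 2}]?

P(B ∈ {1, 2}) = 17/19.
Σ A·P over the event = 1·(5/19) + 1·(5/19) + 2·(2/19) + 2·(1/19) + 5·(2/19) + 5·(2/19) = 36/19.
E[A | B ∈ {1, 2}] = (36/19) / (17/19) = 36/17.

36/17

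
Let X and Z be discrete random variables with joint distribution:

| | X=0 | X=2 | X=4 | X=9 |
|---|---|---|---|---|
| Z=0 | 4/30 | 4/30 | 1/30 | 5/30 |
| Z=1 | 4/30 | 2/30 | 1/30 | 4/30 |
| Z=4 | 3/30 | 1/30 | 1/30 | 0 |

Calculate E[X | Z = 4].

6/5

P(Z = 4) = 1/6.
Summing X·P(X=x,Z=y) over the conditioning event gives 1/5.
E[X | Z = 4] = (1/5) / (1/6) = 6/5.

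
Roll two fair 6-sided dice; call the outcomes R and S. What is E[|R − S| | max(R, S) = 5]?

Outcomes with max(R, S) = 5: (1,5), (2,5), (3,5), (4,5), (5,1), (5,2), (5,3), (5,4), (5,5), each with probability 1/36.
E[|R − S| | max(R, S) = 5] = (4 + 3 + 2 + 1 + 4 + 3 + 2 + 1 + 0) / 9 = 20/9.

20/9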